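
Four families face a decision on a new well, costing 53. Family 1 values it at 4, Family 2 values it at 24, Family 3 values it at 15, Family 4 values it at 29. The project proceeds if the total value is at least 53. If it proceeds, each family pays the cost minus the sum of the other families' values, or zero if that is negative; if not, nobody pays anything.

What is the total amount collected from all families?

15

Total value 72 ≥ cost 53, so it is built.
Family 1: others sum to 68; max(0, 53 - 68) = 0.
Family 2: others sum to 48; max(0, 53 - 48) = 5.
Family 3: others sum to 57; max(0, 53 - 57) = 0.
Family 4: others sum to 43; max(0, 53 - 43) = 10.
Total collected = 0 + 5 + 0 + 10 = 15.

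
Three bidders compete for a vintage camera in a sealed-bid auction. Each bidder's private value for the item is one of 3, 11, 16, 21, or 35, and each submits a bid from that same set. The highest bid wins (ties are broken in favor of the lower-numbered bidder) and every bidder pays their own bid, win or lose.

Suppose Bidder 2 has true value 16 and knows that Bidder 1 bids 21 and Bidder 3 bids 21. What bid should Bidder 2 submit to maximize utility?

Bid 3: loses but pays 3, utility -3.
Bid 11: loses but pays 11, utility -11.
Bid 16: loses but pays 16, utility -16.
Bid 21: loses but pays 21, utility -21.
Bid 35: wins, pays 35, utility 16 - 35 = -19.
The best choice is 3 with utility -3.

3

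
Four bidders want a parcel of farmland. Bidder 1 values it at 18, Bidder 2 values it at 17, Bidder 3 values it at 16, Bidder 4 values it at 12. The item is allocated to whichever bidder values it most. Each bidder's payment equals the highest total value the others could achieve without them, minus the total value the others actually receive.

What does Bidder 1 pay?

Bidder 1 has the highest value and receives the item.
Without Bidder 1, the item would go to the next-highest value, 17, so the others could achieve 17.
With Bidder 1 present and winning, the others receive nothing, so their total is 0.
Payment = 17 - 0 = 17.

17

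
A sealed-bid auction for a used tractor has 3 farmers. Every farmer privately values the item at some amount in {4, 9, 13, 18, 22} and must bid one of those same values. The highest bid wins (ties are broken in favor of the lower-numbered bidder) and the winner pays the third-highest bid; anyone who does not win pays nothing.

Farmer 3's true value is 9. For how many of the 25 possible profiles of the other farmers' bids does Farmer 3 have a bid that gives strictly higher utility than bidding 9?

6

Others bid (4, 9): truth gives 0; bid 13 gives 5 > 0. Violating.
Others bid (4, 13): truth gives 0; bid 18 gives 5 > 0. Violating.
Others bid (4, 18): truth gives 0; bid 22 gives 5 > 0. Violating.
Others bid (9, 4): truth gives 0; bid 13 gives 5 > 0. Violating.
Others bid (4, 4): truth gives 5; no alternative beats it.
Others bid (4, 22): truth gives 0; no alternative beats it.
(Checking all 25 profiles: 6 have a profitable deviation, 19 do not.)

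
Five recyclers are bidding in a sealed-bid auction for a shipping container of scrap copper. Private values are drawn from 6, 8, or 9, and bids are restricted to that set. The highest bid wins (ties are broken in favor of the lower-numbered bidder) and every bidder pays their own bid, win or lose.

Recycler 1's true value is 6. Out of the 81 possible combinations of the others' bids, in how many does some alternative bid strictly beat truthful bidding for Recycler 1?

80

Others bid (6, 6, 6, 8): truth gives -6; bid 8 gives -2 > -6. Violating.
Others bid (6, 6, 6, 9): truth gives -6; bid 9 gives -3 > -6. Violating.
Others bid (6, 6, 8, 6): truth gives -6; bid 8 gives -2 > -6. Violating.
Others bid (6, 6, 8, 8): truth gives -6; bid 8 gives -2 > -6. Violating.
Others bid (6, 6, 6, 6): truth gives 0; no alternative beats it.
(Checking all 81 profiles: 80 have a profitable deviation, 1 does not.)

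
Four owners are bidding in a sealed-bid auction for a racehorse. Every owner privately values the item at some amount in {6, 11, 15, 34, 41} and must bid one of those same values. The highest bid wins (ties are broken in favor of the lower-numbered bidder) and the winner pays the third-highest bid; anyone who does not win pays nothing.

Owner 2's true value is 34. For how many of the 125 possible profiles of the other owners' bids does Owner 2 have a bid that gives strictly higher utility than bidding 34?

27

Others bid (6, 6, 41): truth gives 0; bid 41 gives 28 > 0. Violating.
Others bid (6, 11, 41): truth gives 0; bid 41 gives 23 > 0. Violating.
Others bid (6, 15, 41): truth gives 0; bid 41 gives 19 > 0. Violating.
Others bid (6, 41, 6): truth gives 0; bid 41 gives 28 > 0. Violating.
Others bid (6, 6, 6): truth gives 28; no alternative beats it.
Others bid (6, 6, 11): truth gives 28; no alternative beats it.
(Checking all 125 profiles: 27 have a profitable deviation, 98 do not.)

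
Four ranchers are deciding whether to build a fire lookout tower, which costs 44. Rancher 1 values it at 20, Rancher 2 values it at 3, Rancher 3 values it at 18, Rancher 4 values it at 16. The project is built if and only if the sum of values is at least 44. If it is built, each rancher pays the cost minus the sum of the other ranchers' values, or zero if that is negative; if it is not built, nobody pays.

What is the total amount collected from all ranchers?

15

Total value 57 ≥ cost 44, so it is built.
Rancher 1: others sum to 37; max(0, 44 - 37) = 7.
Rancher 2: others sum to 54; max(0, 44 - 54) = 0.
Rancher 3: others sum to 39; max(0, 44 - 39) = 5.
Rancher 4: others sum to 41; max(0, 44 - 41) = 3.
Total collected = 7 + 0 + 5 + 3 = 15.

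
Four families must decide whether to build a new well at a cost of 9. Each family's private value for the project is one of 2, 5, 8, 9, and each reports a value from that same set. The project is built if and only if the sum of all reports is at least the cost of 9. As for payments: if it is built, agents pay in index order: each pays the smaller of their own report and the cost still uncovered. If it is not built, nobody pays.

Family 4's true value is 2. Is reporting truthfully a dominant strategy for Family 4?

Check each profile of the others' reports and compare truth against every alternative report.
Others report (2, 2, 2): truth gives 0, best alternative gives -1.
Others report (2, 2, 5): truth gives 2, best alternative gives 2.
Others report (2, 2, 8): truth gives 2, best alternative gives 2.
Others report (2, 2, 9): truth gives 2, best alternative gives 2.
Others report (2, 5, 2): truth gives 2, best alternative gives 2.
Others report (2, 5, 5): truth gives 2, best alternative gives 2.
(Remaining 58 profiles checked similarly; truth is weakly best in each.)
In every case the truthful report is at least as good as any alternative, so it is a dominant strategy.

Yes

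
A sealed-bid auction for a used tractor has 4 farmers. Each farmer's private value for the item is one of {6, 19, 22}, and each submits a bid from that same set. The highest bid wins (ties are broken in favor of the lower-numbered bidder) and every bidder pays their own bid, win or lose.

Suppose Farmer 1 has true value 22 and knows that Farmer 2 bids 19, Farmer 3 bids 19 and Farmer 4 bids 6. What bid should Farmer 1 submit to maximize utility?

Bid 6: loses but pays 6, utility -6.
Bid 19: wins, pays 19, utility 22 - 19 = 3.
Bid 22: wins, pays 22, utility 22 - 22 = 0.
The best choice is 19 with utility 3.

19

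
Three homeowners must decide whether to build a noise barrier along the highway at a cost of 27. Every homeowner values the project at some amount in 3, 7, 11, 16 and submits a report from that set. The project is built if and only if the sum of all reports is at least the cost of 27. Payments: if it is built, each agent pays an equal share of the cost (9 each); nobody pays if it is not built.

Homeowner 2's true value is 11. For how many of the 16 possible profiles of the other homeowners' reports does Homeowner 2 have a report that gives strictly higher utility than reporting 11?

3

Others report (3, 11): truth gives 0; report 16 gives 2 > 0. Violating.
Others report (7, 7): truth gives 0; report 16 gives 2 > 0. Violating.
Others report (11, 3): truth gives 0; report 16 gives 2 > 0. Violating.
Others report (3, 3): truth gives 0; no alternative beats it.
Others report (3, 7): truth gives 0; no alternative beats it.
(Checking all 16 profiles: 3 have a profitable deviation, 13 do not.)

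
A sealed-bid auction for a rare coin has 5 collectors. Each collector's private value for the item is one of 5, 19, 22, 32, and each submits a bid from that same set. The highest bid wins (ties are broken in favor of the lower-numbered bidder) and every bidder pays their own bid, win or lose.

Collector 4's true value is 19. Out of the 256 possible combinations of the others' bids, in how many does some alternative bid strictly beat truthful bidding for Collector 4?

254

Others bid (5, 5, 5, 22): truth gives -19; bid 22 gives -3 > -19. Violating.
Others bid (5, 5, 5, 32): truth gives -19; bid 5 gives -5 > -19. Violating.
Others bid (5, 5, 19, 5): truth gives -19; bid 22 gives -3 > -19. Violating.
Others bid (5, 5, 19, 19): truth gives -19; bid 22 gives -3 > -19. Violating.
Others bid (5, 5, 5, 5): truth gives 0; no alternative beats it.
Others bid (5, 5, 5, 19): truth gives 0; no alternative beats it.
(Checking all 256 profiles: 254 have a profitable deviation, 2 do not.)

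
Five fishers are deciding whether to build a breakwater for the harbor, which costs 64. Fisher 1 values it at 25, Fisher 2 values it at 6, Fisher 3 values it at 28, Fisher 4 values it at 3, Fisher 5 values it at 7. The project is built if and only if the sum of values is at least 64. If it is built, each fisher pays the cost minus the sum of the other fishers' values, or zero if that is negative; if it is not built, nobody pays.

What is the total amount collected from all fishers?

46

Total value 69 ≥ cost 64, so it is built.
Fisher 1: others sum to 44; max(0, 64 - 44) = 20.
Fisher 2: others sum to 63; max(0, 64 - 63) = 1.
Fisher 3: others sum to 41; max(0, 64 - 41) = 23.
Fisher 4: others sum to 66; max(0, 64 - 66) = 0.
Fisher 5: others sum to 62; max(0, 64 - 62) = 2.
Total collected = 20 + 1 + 23 + 0 + 2 = 46.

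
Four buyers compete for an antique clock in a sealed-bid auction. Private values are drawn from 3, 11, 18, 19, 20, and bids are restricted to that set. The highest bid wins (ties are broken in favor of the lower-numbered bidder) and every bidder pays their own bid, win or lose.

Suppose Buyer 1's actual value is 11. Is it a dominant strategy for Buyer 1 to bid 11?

Consider the case where Buyer 2 bids 3, Buyer 3 bids 3 and Buyer 4 bids 3.
Truthful bid 11: wins, pays 11, utility 11 - 11 = 0.
Bid 3 instead: wins, pays 3, utility 11 - 3 = 8.
Since 8 > 0, bidding 3 is strictly better here, so truthful bidding is not dominant.

No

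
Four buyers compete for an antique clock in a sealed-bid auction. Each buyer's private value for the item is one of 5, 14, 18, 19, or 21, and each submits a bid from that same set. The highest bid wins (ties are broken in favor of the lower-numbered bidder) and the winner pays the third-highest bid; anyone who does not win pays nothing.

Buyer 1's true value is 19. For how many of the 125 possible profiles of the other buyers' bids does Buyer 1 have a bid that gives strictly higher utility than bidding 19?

27

Others bid (5, 5, 21): truth gives 0; bid 21 gives 14 > 0. Violating.
Others bid (5, 14, 21): truth gives 0; bid 21 gives 5 > 0. Violating.
Others bid (5, 18, 21): truth gives 0; bid 21 gives 1 > 0. Violating.
Others bid (5, 21, 5): truth gives 0; bid 21 gives 14 > 0. Violating.
Others bid (5, 5, 5): truth gives 14; no alternative beats it.
Others bid (5, 5, 14): truth gives 14; no alternative beats it.
(Checking all 125 profiles: 27 have a profitable deviation, 98 do not.)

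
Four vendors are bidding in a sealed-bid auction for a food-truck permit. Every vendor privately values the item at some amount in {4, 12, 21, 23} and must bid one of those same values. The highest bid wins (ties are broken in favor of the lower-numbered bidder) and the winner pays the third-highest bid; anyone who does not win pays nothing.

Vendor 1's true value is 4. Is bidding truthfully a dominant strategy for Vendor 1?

Check each profile of the others' bids and compare truth against every alternative bid.
Others bid (4, 12, 12): truth gives 0, best alternative gives -8.
Others bid (12, 4, 12): truth gives 0, best alternative gives -8.
Others bid (12, 12, 4): truth gives 0, best alternative gives -8.
Others bid (12, 12, 12): truth gives 0, best alternative gives -8.
Others bid (4, 4, 4): truth gives 0, best alternative gives 0.
Others bid (4, 4, 12): truth gives 0, best alternative gives 0.
(Remaining 58 profiles checked similarly; truth is weakly best in each.)
In every case the truthful bid is at least as good as any alternative, so it is a dominant strategy.

Yes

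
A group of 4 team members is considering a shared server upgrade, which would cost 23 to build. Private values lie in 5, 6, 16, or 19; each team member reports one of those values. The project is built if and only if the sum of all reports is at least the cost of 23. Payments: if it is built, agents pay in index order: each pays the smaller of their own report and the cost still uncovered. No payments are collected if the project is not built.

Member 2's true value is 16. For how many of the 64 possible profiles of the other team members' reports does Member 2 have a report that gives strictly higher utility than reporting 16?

Others report (5, 5, 16): truth gives 0; report 5 gives 11 > 0. Violating.
Others report (5, 5, 19): truth gives 0; report 5 gives 11 > 0. Violating.
Others report (5, 6, 6): truth gives 0; report 6 gives 10 > 0. Violating.
Others report (5, 6, 16): truth gives 0; report 5 gives 11 > 0. Violating.
Others report (5, 5, 5): truth gives 0; no alternative beats it.
Others report (5, 5, 6): truth gives 0; no alternative beats it.
(Checking all 64 profiles: 44 have a profitable deviation, 20 do not.)

44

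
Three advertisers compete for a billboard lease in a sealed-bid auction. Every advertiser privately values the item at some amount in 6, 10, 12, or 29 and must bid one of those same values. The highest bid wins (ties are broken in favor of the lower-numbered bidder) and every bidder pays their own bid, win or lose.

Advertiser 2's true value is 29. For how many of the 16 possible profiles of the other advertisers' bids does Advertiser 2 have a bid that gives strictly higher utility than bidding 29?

10

Others bid (6, 6): truth gives 0; bid 10 gives 19 > 0. Violating.
Others bid (6, 10): truth gives 0; bid 10 gives 19 > 0. Violating.
Others bid (6, 12): truth gives 0; bid 12 gives 17 > 0. Violating.
Others bid (10, 6): truth gives 0; bid 12 gives 17 > 0. Violating.
Others bid (6, 29): truth gives 0; no alternative beats it.
Others bid (10, 29): truth gives 0; no alternative beats it.
(Checking all 16 profiles: 10 have a profitable deviation, 6 do not.)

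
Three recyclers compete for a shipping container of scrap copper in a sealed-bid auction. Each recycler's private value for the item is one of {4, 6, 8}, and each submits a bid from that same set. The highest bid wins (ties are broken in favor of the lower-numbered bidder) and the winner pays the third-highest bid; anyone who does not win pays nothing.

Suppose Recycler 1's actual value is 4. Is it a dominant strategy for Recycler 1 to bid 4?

Yes

Check each profile of the others' bids and compare truth against every alternative bid.
Others bid (6, 6): truth gives 0, best alternative gives -2.
Others bid (4, 4): truth gives 0, best alternative gives 0.
Others bid (4, 6): truth gives 0, best alternative gives 0.
Others bid (4, 8): truth gives 0, best alternative gives 0.
Others bid (6, 4): truth gives 0, best alternative gives 0.
Others bid (6, 8): truth gives 0, best alternative gives 0.
(Remaining 3 profiles checked similarly; truth is weakly best in each.)
In every case the truthful bid is at least as good as any alternative, so it is a dominant strategy.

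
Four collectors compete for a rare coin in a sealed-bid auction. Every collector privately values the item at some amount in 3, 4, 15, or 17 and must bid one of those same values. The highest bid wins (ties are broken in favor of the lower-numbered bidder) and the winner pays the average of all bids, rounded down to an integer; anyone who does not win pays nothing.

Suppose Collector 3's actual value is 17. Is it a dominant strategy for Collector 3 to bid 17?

No

Consider the case where Collector 1 bids 3, Collector 2 bids 3 and Collector 4 bids 3.
Truthful bid 17: wins, pays 6, utility 17 - 6 = 11.
Bid 4 instead: wins, pays 3, utility 17 - 3 = 14.
Since 14 > 11, bidding 4 is strictly better here, so truthful bidding is not dominant.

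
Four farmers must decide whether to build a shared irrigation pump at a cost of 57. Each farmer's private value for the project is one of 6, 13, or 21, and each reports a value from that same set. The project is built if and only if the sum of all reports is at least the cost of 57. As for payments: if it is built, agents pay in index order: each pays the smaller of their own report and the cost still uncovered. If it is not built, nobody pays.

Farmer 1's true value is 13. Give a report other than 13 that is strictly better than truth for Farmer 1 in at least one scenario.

Suppose Farmer 2 reports 13, Farmer 3 reports 21 and Farmer 4 reports 21.
Report 13: project built, pays 13, utility 13 - 13 = 0.
Report 6: project built, pays 6, utility 13 - 6 = 7.
So reporting 6 beats truth here (7 > 0).

6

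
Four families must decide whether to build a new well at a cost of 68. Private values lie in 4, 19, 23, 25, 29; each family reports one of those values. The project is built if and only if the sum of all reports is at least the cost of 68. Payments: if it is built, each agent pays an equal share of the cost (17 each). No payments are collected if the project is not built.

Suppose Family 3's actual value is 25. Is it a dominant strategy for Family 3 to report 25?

Consider the case where Family 1 reports 4, Family 2 reports 19 and Family 4 reports 19.
Truthful report 25: project not built, utility 0.
Report 29 instead: project built, pays 17, utility 25 - 17 = 8.
Since 8 > 0, reporting 29 is strictly better here, so truthful reporting is not dominant.

No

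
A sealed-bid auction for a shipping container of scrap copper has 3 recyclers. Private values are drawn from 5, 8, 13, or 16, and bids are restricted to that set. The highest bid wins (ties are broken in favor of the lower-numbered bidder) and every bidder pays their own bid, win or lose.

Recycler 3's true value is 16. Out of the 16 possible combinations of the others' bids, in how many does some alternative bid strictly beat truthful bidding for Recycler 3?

11

Others bid (5, 5): truth gives 0; bid 8 gives 8 > 0. Violating.
Others bid (5, 8): truth gives 0; bid 13 gives 3 > 0. Violating.
Others bid (5, 16): truth gives -16; bid 5 gives -5 > -16. Violating.
Others bid (8, 5): truth gives 0; bid 13 gives 3 > 0. Violating.
Others bid (5, 13): truth gives 0; no alternative beats it.
Others bid (8, 13): truth gives 0; no alternative beats it.
(Checking all 16 profiles: 11 have a profitable deviation, 5 do not.)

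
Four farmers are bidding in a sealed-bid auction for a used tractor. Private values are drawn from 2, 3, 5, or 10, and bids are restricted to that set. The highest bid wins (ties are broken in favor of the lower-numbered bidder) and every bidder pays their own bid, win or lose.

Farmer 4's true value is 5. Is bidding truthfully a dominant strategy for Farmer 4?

Consider the case where Farmer 1 bids 2, Farmer 2 bids 2 and Farmer 3 bids 2.
Truthful bid 5: wins, pays 5, utility 5 - 5 = 0.
Bid 3 instead: wins, pays 3, utility 5 - 3 = 2.
Since 2 > 0, bidding 3 is strictly better here, so truthful bidding is not dominant.

No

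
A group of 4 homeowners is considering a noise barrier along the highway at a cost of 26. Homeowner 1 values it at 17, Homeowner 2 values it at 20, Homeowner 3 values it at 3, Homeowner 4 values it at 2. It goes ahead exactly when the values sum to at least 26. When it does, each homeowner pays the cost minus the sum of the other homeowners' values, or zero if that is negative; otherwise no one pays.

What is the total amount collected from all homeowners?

5

Total value 42 ≥ cost 26, so it is built.
Homeowner 1: others sum to 25; max(0, 26 - 25) = 1.
Homeowner 2: others sum to 22; max(0, 26 - 22) = 4.
Homeowner 3: others sum to 39; max(0, 26 - 39) = 0.
Homeowner 4: others sum to 40; max(0, 26 - 40) = 0.
Total collected = 1 + 4 + 0 + 0 = 5.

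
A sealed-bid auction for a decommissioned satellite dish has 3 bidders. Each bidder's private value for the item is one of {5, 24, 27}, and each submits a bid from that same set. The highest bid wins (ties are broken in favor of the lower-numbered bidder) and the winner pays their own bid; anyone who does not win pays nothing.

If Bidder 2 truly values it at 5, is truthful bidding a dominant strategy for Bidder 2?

Check each profile of the others' bids and compare truth against every alternative bid.
Others bid (5, 5): truth gives 0, best alternative gives -19.
Others bid (5, 24): truth gives 0, best alternative gives -19.
Others bid (5, 27): truth gives 0, best alternative gives 0.
Others bid (24, 5): truth gives 0, best alternative gives 0.
Others bid (24, 24): truth gives 0, best alternative gives 0.
Others bid (24, 27): truth gives 0, best alternative gives 0.
(Remaining 3 profiles checked similarly; truth is weakly best in each.)
In every case the truthful bid is at least as good as any alternative, so it is a dominant strategy.

Yes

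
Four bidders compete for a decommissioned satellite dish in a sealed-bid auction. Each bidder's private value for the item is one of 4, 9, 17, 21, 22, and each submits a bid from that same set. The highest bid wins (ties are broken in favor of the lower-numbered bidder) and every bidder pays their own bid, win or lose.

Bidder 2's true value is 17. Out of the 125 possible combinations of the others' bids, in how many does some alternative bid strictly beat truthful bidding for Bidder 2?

111

Others bid (4, 4, 4): truth gives 0; bid 9 gives 8 > 0. Violating.
Others bid (4, 4, 9): truth gives 0; bid 9 gives 8 > 0. Violating.
Others bid (4, 4, 21): truth gives -17; bid 4 gives -4 > -17. Violating.
Others bid (4, 4, 22): truth gives -17; bid 4 gives -4 > -17. Violating.
Others bid (4, 4, 17): truth gives 0; no alternative beats it.
Others bid (4, 9, 17): truth gives 0; no alternative beats it.
(Checking all 125 profiles: 111 have a profitable deviation, 14 do not.)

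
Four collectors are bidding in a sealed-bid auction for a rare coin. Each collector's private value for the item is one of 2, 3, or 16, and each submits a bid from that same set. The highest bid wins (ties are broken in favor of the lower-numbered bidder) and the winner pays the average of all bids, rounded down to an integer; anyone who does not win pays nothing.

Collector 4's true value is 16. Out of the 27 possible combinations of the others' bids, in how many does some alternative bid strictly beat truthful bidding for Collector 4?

1

Others bid (2, 2, 2): truth gives 11; bid 3 gives 14 > 11. Violating.
Others bid (2, 2, 3): truth gives 11; no alternative beats it.
Others bid (2, 2, 16): truth gives 0; no alternative beats it.
(Checking all 27 profiles: 1 has a profitable deviation, 26 do not.)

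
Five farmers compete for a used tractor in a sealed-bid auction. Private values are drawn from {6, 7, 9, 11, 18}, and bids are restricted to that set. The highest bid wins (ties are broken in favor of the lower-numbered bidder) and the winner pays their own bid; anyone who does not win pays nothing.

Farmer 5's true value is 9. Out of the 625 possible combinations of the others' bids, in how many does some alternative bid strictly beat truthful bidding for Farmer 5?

Others bid (6, 6, 6, 6): truth gives 0; bid 7 gives 2 > 0. Violating.
Others bid (6, 6, 6, 7): truth gives 0; no alternative beats it.
Others bid (6, 6, 6, 9): truth gives 0; no alternative beats it.
(Checking all 625 profiles: 1 has a profitable deviation, 624 do not.)

1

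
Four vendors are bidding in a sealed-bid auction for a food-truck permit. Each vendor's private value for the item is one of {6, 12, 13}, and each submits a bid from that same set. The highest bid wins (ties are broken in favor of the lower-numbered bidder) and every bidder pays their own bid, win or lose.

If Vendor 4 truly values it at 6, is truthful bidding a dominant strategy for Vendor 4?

Yes

Check each profile of the others' bids and compare truth against every alternative bid.
Others bid (6, 6, 13): truth gives -6, best alternative gives -12.
Others bid (6, 12, 13): truth gives -6, best alternative gives -12.
Others bid (6, 13, 6): truth gives -6, best alternative gives -12.
Others bid (6, 13, 12): truth gives -6, best alternative gives -12.
Others bid (6, 13, 13): truth gives -6, best alternative gives -12.
Others bid (12, 6, 13): truth gives -6, best alternative gives -12.
(Remaining 21 profiles checked similarly; truth is weakly best in each.)
In every case the truthful bid is at least as good as any alternative, so it is a dominant strategy.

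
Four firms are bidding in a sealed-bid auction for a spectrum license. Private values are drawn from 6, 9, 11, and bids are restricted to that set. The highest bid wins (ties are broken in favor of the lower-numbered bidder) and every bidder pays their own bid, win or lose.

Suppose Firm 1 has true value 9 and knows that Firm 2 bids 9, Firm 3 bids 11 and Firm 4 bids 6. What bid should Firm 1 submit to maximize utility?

Bid 6: loses but pays 6, utility -6.
Bid 9: loses but pays 9, utility -9.
Bid 11: wins, pays 11, utility 9 - 11 = -2.
The best choice is 11 with utility -2.

11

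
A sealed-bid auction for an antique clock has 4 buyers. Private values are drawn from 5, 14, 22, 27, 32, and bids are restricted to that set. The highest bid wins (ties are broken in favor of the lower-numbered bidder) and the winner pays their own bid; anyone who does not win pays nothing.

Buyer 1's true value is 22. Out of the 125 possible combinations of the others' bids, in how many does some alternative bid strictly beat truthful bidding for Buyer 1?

8

Others bid (5, 5, 5): truth gives 0; bid 5 gives 17 > 0. Violating.
Others bid (5, 5, 14): truth gives 0; bid 14 gives 8 > 0. Violating.
Others bid (5, 14, 5): truth gives 0; bid 14 gives 8 > 0. Violating.
Others bid (5, 14, 14): truth gives 0; bid 14 gives 8 > 0. Violating.
Others bid (5, 5, 22): truth gives 0; no alternative beats it.
Others bid (5, 5, 27): truth gives 0; no alternative beats it.
(Checking all 125 profiles: 8 have a profitable deviation, 117 do not.)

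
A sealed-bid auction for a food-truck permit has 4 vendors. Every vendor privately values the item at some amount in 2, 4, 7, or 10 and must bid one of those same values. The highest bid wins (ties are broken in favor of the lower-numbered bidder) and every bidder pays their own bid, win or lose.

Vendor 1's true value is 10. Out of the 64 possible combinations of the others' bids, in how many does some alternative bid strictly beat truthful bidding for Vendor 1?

Others bid (2, 2, 2): truth gives 0; bid 2 gives 8 > 0. Violating.
Others bid (2, 2, 4): truth gives 0; bid 4 gives 6 > 0. Violating.
Others bid (2, 2, 7): truth gives 0; bid 7 gives 3 > 0. Violating.
Others bid (2, 4, 2): truth gives 0; bid 4 gives 6 > 0. Violating.
Others bid (2, 2, 10): truth gives 0; no alternative beats it.
Others bid (2, 4, 10): truth gives 0; no alternative beats it.
(Checking all 64 profiles: 27 have a profitable deviation, 37 do not.)

27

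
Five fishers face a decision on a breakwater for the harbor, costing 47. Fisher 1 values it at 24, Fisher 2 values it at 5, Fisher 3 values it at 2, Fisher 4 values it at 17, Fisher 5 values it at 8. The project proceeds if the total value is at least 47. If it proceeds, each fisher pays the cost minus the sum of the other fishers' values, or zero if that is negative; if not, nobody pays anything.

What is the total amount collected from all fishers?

23

Total value 56 ≥ cost 47, so it is built.
Fisher 1: others sum to 32; max(0, 47 - 32) = 15.
Fisher 2: others sum to 51; max(0, 47 - 51) = 0.
Fisher 3: others sum to 54; max(0, 47 - 54) = 0.
Fisher 4: others sum to 39; max(0, 47 - 39) = 8.
Fisher 5: others sum to 48; max(0, 47 - 48) = 0.
Total collected = 15 + 0 + 0 + 8 + 0 = 23.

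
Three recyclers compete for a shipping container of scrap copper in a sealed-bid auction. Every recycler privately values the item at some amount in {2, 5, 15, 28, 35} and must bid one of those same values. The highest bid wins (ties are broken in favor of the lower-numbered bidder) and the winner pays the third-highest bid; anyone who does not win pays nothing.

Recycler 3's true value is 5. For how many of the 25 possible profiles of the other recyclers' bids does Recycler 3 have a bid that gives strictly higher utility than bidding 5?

Others bid (2, 5): truth gives 0; bid 15 gives 3 > 0. Violating.
Others bid (2, 15): truth gives 0; bid 28 gives 3 > 0. Violating.
Others bid (2, 28): truth gives 0; bid 35 gives 3 > 0. Violating.
Others bid (5, 2): truth gives 0; bid 15 gives 3 > 0. Violating.
Others bid (2, 2): truth gives 3; no alternative beats it.
Others bid (2, 35): truth gives 0; no alternative beats it.
(Checking all 25 profiles: 6 have a profitable deviation, 19 do not.)

6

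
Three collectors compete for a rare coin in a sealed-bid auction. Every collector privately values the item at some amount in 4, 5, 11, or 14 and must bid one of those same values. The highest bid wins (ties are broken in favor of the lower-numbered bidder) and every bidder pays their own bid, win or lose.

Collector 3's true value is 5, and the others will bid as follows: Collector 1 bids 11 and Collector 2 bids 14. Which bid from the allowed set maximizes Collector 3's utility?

4

Bid 4: loses but pays 4, utility -4.
Bid 5: loses but pays 5, utility -5.
Bid 11: loses but pays 11, utility -11.
Bid 14: loses but pays 14, utility -14.
The best choice is 4 with utility -4.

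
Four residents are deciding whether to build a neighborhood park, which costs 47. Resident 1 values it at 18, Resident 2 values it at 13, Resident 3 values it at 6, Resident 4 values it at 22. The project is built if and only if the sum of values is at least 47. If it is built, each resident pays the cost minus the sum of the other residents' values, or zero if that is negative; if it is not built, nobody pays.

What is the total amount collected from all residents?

Total value 59 ≥ cost 47, so it is built.
Resident 1: others sum to 41; max(0, 47 - 41) = 6.
Resident 2: others sum to 46; max(0, 47 - 46) = 1.
Resident 3: others sum to 53; max(0, 47 - 53) = 0.
Resident 4: others sum to 37; max(0, 47 - 37) = 10.
Total collected = 6 + 1 + 0 + 10 = 17.

17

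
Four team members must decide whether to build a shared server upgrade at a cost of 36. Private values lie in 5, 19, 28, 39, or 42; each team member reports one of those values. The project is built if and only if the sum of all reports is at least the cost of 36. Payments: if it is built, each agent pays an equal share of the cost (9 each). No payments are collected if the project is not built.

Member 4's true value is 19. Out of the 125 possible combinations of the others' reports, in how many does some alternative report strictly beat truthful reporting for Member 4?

Others report (5, 5, 5): truth gives 0; report 28 gives 10 > 0. Violating.
Others report (5, 5, 19): truth gives 10; no alternative beats it.
Others report (5, 5, 28): truth gives 10; no alternative beats it.
(Checking all 125 profiles: 1 has a profitable deviation, 124 do not.)

1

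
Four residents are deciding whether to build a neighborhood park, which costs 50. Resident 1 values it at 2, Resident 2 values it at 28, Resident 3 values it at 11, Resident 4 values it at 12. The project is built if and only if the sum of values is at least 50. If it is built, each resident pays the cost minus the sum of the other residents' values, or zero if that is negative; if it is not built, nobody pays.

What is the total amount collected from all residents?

Total value 53 ≥ cost 50, so it is built.
Resident 1: others sum to 51; max(0, 50 - 51) = 0.
Resident 2: others sum to 25; max(0, 50 - 25) = 25.
Resident 3: others sum to 42; max(0, 50 - 42) = 8.
Resident 4: others sum to 41; max(0, 50 - 41) = 9.
Total collected = 0 + 25 + 8 + 9 = 42.

42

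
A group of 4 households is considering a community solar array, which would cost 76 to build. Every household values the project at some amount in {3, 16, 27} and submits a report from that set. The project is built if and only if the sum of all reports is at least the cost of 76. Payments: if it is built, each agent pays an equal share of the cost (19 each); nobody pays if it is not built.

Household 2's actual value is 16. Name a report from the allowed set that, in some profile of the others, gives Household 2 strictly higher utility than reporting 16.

3

Suppose Household 1 reports 16, Household 3 reports 27 and Household 4 reports 27.
Report 16: project built, pays 19, utility 16 - 19 = -3.
Report 3: project not built, utility 0.
So reporting 3 beats truth here (0 > -3).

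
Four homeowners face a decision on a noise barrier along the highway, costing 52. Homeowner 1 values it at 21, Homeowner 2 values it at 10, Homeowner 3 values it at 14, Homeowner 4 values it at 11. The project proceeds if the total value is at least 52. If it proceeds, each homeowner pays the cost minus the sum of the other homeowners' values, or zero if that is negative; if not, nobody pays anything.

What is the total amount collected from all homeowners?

40

Total value 56 ≥ cost 52, so it is built.
Homeowner 1: others sum to 35; max(0, 52 - 35) = 17.
Homeowner 2: others sum to 46; max(0, 52 - 46) = 6.
Homeowner 3: others sum to 42; max(0, 52 - 42) = 10.
Homeowner 4: others sum to 45; max(0, 52 - 45) = 7.
Total collected = 17 + 6 + 10 + 7 = 40.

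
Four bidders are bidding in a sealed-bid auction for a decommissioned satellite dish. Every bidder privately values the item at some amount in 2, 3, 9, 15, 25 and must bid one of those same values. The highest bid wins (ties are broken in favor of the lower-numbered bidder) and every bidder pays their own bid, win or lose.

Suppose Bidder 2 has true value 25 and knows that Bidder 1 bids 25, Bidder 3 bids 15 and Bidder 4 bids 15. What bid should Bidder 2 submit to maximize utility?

2

Bid 2: loses but pays 2, utility -2.
Bid 3: loses but pays 3, utility -3.
Bid 9: loses but pays 9, utility -9.
Bid 15: loses but pays 15, utility -15.
Bid 25: loses but pays 25, utility -25.
The best choice is 2 with utility -2.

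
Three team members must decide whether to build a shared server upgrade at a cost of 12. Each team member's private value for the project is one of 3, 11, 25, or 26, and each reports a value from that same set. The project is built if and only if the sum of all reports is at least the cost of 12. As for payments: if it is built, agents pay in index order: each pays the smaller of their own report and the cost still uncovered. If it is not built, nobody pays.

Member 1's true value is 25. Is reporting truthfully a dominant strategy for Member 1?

No

Consider the case where Member 2 reports 3 and Member 3 reports 3.
Truthful report 25: project built, pays 12, utility 25 - 12 = 13.
Report 11 instead: project built, pays 11, utility 25 - 11 = 14.
Since 14 > 13, reporting 11 is strictly better here, so truthful reporting is not dominant.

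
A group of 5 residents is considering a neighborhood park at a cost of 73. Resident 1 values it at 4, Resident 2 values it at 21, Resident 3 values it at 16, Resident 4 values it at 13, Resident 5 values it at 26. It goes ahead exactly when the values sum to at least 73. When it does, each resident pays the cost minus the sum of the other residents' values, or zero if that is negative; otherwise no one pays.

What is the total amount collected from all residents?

48

Total value 80 ≥ cost 73, so it is built.
Resident 1: others sum to 76; max(0, 73 - 76) = 0.
Resident 2: others sum to 59; max(0, 73 - 59) = 14.
Resident 3: others sum to 64; max(0, 73 - 64) = 9.
Resident 4: others sum to 67; max(0, 73 - 67) = 6.
Resident 5: others sum to 54; max(0, 73 - 54) = 19.
Total collected = 0 + 14 + 9 + 6 + 19 = 48.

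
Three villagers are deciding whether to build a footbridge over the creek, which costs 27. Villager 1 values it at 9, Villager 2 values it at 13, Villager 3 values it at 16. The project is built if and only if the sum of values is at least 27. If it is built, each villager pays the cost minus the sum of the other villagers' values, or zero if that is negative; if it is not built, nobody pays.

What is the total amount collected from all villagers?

Total value 38 ≥ cost 27, so it is built.
Villager 1: others sum to 29; max(0, 27 - 29) = 0.
Villager 2: others sum to 25; max(0, 27 - 25) = 2.
Villager 3: others sum to 22; max(0, 27 - 22) = 5.
Total collected = 0 + 2 + 5 = 7.

7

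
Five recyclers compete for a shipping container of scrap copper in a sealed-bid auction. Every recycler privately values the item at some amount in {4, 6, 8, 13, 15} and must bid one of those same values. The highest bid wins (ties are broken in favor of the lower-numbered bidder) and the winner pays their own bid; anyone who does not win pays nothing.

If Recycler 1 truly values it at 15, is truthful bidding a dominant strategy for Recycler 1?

Consider the case where Recycler 2 bids 4, Recycler 3 bids 4, Recycler 4 bids 4 and Recycler 5 bids 4.
Truthful bid 15: wins, pays 15, utility 15 - 15 = 0.
Bid 4 instead: wins, pays 4, utility 15 - 4 = 11.
Since 11 > 0, bidding 4 is strictly better here, so truthful bidding is not dominant.

No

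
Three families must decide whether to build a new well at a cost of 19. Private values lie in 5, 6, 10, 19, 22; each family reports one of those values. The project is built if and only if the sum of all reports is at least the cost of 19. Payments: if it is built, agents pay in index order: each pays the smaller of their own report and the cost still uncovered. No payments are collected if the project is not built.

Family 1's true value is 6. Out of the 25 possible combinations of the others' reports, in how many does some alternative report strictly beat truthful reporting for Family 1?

Others report (5, 10): truth gives 0; report 5 gives 1 > 0. Violating.
Others report (5, 19): truth gives 0; report 5 gives 1 > 0. Violating.
Others report (5, 22): truth gives 0; report 5 gives 1 > 0. Violating.
Others report (6, 10): truth gives 0; report 5 gives 1 > 0. Violating.
Others report (5, 5): truth gives 0; no alternative beats it.
Others report (5, 6): truth gives 0; no alternative beats it.
(Checking all 25 profiles: 21 have a profitable deviation, 4 do not.)

21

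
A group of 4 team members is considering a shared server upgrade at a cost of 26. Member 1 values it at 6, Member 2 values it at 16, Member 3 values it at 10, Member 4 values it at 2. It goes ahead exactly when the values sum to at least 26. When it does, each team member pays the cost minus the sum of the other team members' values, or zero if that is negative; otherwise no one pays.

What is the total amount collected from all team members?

Total value 34 ≥ cost 26, so it is built.
Member 1: others sum to 28; max(0, 26 - 28) = 0.
Member 2: others sum to 18; max(0, 26 - 18) = 8.
Member 3: others sum to 24; max(0, 26 - 24) = 2.
Member 4: others sum to 32; max(0, 26 - 32) = 0.
Total collected = 0 + 8 + 2 + 0 = 10.

10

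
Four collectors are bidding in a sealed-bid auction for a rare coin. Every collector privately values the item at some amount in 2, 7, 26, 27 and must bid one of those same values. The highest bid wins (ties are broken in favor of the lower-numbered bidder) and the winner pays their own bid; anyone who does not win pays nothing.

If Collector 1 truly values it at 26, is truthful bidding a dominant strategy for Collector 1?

Consider the case where Collector 2 bids 2, Collector 3 bids 2 and Collector 4 bids 2.
Truthful bid 26: wins, pays 26, utility 26 - 26 = 0.
Bid 2 instead: wins, pays 2, utility 26 - 2 = 24.
Since 24 > 0, bidding 2 is strictly better here, so truthful bidding is not dominant.

No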